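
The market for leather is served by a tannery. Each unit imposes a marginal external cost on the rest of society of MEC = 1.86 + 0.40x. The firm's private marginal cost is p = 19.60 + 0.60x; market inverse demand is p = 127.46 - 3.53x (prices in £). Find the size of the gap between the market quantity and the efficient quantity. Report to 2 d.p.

Market equilibrium (private): 19.60 + 0.60x = 127.46 - 3.53x → x_m = 26.1162.
Social marginal cost = private MC + MEC = 21.46 + x.
Set SMC = demand: 21.46 + x = 127.46 - 3.53x → x* = 23.3996.
Gap = |26.1162 − 23.3996| = 2.7166.

2.72 units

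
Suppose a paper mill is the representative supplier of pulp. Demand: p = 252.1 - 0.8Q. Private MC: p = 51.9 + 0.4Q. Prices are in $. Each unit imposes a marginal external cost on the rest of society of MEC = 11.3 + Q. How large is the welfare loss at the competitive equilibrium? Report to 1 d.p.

Market equilibrium (private): 51.9 + 0.4Q = 252.1 - 0.8Q → Q_m = 166.8333.
Social marginal cost = private MC + MEC = 63.2 + 1.4Q.
Set SMC = demand: 63.2 + 1.4Q = 252.1 - 0.8Q → Q* = 85.8636.
The loss is the area between SMC and demand from Q* to Q_m; with linear curves that's a triangle of height MEC(Q_m).
DWL = ½ × 80.9697 × 178.1333 = 7211.6999.

DWL = $7211.7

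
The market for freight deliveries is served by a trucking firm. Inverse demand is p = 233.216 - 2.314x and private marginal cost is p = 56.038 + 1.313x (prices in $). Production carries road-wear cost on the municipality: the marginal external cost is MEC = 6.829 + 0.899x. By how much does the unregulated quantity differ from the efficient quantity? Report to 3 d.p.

11.212 units

Market equilibrium (private): 56.038 + 1.313x = 233.216 - 2.314x → x_m = 48.8497.
Social marginal cost = private MC + MEC = 62.867 + 2.212x.
Set SMC = demand: 62.867 + 2.212x = 233.216 - 2.314x → x* = 37.6379.
Gap = |48.8497 − 37.6379| = 11.2118.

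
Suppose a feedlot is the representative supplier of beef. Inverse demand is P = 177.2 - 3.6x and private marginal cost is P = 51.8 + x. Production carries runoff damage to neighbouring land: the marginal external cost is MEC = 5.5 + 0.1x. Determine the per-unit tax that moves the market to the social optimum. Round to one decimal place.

Social marginal cost = private MC + MEC = 57.3 + 1.1x.
Set SMC = demand: 57.3 + 1.1x = 177.2 - 3.6x → x* = 25.5106.
The Pigouvian tax equals MEC at x*: 5.5 + 0.1×25.5106 = 8.0511.

tax = 8.1 per unit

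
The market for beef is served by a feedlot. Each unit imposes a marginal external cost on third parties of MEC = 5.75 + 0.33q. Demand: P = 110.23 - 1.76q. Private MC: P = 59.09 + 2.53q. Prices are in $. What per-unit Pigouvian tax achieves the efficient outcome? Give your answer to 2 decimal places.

tax = $8.99 per unit

Social marginal cost = private MC + MEC = 64.84 + 2.86q.
Set SMC = demand: 64.84 + 2.86q = 110.23 - 1.76q → q* = 9.8247.
The Pigouvian tax equals MEC at q*: 5.75 + 0.33×9.8247 = 8.9922.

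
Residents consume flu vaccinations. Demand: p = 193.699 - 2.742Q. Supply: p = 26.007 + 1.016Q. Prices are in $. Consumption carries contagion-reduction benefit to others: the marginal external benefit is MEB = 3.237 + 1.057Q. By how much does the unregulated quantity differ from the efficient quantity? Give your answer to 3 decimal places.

18.661 units

Market equilibrium (private): 26.007 + 1.016Q = 193.699 - 2.742Q → Q_m = 44.6227.
Social marginal benefit = demand + MEB = 196.936 - 1.685Q.
Set SMB = MC: 196.936 - 1.685Q = 26.007 + 1.016Q → Q* = 63.2836.
Gap = |44.6227 − 63.2836| = 18.6609.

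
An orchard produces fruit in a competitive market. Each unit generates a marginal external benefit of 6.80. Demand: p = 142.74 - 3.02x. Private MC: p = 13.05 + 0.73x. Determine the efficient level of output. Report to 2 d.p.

Social marginal cost = private MC − MEB = 6.25 + 0.73x.
Set SMC = demand: 6.25 + 0.73x = 142.74 - 3.02x → x* = 36.3973.

x* = 36.40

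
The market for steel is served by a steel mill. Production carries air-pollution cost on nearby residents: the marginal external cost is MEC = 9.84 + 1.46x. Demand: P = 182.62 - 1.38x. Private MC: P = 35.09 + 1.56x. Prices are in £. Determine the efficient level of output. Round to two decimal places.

Social marginal cost = private MC + MEC = 44.93 + 3.02x.
Set SMC = demand: 44.93 + 3.02x = 182.62 - 1.38x → x* = 31.2932.

x* = 31.29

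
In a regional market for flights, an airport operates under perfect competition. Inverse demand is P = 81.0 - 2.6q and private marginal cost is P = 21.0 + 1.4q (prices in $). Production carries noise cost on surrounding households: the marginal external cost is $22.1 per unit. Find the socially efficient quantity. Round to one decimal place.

q* = 9.5

Social marginal cost = private MC + MEC = 43.1 + 1.4q.
Set SMC = demand: 43.1 + 1.4q = 81.0 - 2.6q → q* = 9.4750.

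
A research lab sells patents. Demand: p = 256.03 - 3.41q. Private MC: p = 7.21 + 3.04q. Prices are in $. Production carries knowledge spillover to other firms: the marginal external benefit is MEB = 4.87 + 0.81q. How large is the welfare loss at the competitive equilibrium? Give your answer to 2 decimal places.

DWL = $115.64

Market equilibrium (private): 7.21 + 3.04q = 256.03 - 3.41q → q_m = 38.5767.
Social marginal cost = private MC − MEB = 2.34 + 2.23q.
Set SMC = demand: 2.34 + 2.23q = 256.03 - 3.41q → q* = 44.9805.
The loss is the area between SMC and demand from q* to q_m; with linear curves that's a triangle of height MEB(q_m).
DWL = ½ × 6.4038 × 36.1172 = 115.6437.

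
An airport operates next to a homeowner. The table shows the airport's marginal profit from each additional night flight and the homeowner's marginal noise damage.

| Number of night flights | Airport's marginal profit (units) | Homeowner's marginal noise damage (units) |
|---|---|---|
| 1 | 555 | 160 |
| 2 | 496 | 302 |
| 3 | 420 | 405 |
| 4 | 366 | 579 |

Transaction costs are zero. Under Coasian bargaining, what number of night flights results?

Bargaining reaches the level where marginal profit last exceeds marginal noise damage.
That holds through level 3 (420 ≥ 405) but not at 4 (366 < 579).

3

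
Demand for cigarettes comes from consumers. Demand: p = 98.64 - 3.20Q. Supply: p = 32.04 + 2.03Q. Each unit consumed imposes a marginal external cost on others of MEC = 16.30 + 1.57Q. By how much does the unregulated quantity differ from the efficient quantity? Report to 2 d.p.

Market equilibrium (private): 32.04 + 2.03Q = 98.64 - 3.20Q → Q_m = 12.7342.
Social marginal benefit = demand − MEC = 82.34 - 4.77Q.
Set SMB = MC: 82.34 - 4.77Q = 32.04 + 2.03Q → Q* = 7.3971.
Gap = |12.7342 − 7.3971| = 5.3371.

5.34 units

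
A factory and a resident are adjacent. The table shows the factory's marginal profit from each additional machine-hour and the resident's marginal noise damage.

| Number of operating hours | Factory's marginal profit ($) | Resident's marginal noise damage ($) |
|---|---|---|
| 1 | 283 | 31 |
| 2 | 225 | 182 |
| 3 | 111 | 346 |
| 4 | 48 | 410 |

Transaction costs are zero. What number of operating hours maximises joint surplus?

Bargaining reaches the level where marginal profit last exceeds marginal noise damage.
That holds through level 2 (225 ≥ 182) but not at 3 (111 < 346).

2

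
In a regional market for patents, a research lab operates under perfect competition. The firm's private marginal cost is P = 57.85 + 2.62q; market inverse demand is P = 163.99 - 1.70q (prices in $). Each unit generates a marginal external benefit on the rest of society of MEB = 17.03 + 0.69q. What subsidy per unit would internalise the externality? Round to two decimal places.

subsidy = $40.44 per unit

Social marginal cost = private MC − MEB = 40.82 + 1.93q.
Set SMC = demand: 40.82 + 1.93q = 163.99 - 1.70q → q* = 33.9311.
The Pigouvian subsidy equals MEB at q*: 17.03 + 0.69×33.9311 = 40.4425.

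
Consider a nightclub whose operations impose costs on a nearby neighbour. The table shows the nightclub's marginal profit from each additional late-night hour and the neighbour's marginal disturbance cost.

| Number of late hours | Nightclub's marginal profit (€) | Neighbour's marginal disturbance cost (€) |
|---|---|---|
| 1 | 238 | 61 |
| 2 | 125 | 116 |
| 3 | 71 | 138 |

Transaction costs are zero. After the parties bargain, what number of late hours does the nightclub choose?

Bargaining reaches the level where marginal profit last exceeds marginal disturbance cost.
That holds through level 2 (125 ≥ 116) but not at 3 (71 < 138).

2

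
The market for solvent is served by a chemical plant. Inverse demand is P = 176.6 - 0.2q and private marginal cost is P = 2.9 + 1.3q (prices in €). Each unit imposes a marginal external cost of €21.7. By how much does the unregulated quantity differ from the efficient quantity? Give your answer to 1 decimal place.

Market equilibrium (private): 2.9 + 1.3q = 176.6 - 0.2q → q_m = 115.8000.
Social marginal cost = private MC + MEC = 24.6 + 1.3q.
Set SMC = demand: 24.6 + 1.3q = 176.6 - 0.2q → q* = 101.3333.
Gap = |115.8000 − 101.3333| = 14.4667.

14.5 units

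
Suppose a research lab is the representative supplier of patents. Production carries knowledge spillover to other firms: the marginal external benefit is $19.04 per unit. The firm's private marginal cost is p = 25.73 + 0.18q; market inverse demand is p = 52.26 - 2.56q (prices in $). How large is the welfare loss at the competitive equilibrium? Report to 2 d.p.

DWL = $66.15

Market equilibrium (private): 25.73 + 0.18q = 52.26 - 2.56q → q_m = 9.6825.
Social marginal cost = private MC − MEB = 6.69 + 0.18q.
Set SMC = demand: 6.69 + 0.18q = 52.26 - 2.56q → q* = 16.6314.
The welfare-loss triangle has base |q_m − q*| and height MEB(q_m) (the vertical gap between SMC and demand is zero at q* and MEB at q_m).
DWL = ½ × 6.9489 × 19.0400 = 66.1535.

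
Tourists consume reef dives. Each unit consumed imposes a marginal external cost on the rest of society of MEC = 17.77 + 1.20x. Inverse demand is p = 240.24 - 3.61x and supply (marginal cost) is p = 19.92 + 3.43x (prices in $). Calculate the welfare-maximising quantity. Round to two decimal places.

Social marginal benefit = demand − MEC = 222.47 - 4.81x.
Set SMB = MC: 222.47 - 4.81x = 19.92 + 3.43x → x* = 24.5813.

x* = 24.58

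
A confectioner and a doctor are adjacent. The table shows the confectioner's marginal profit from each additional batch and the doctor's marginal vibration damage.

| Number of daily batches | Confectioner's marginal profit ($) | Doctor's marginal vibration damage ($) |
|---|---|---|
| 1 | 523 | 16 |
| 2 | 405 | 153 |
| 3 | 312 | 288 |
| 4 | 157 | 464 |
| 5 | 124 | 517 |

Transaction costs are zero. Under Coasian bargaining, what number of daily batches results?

Bargaining reaches the level where marginal profit last exceeds marginal vibration damage.
That holds through level 3 (312 ≥ 288) but not at 4 (157 < 464).

3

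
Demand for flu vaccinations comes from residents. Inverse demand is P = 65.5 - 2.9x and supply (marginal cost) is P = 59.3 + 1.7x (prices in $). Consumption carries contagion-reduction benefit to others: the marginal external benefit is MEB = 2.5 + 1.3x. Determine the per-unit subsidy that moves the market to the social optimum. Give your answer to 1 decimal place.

subsidy = $5.9 per unit

Social marginal benefit = demand + MEB = 68.0 - 1.6x.
Set SMB = MC: 68.0 - 1.6x = 59.3 + 1.7x → x* = 2.6364.
The Pigouvian subsidy equals MEB at x*: 2.5 + 1.3×2.6364 = 5.9273.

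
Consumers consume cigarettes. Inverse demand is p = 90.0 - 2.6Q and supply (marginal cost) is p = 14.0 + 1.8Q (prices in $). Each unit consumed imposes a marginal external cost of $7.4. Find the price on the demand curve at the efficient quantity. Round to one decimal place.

Social marginal benefit = demand − MEC = 82.6 - 2.6Q.
Set SMB = MC: 82.6 - 2.6Q = 14.0 + 1.8Q → Q* = 15.5909.
Consumer price on the demand curve at Q*: 90.0 − 2.6×15.5909 = 49.4637.

P = $49.5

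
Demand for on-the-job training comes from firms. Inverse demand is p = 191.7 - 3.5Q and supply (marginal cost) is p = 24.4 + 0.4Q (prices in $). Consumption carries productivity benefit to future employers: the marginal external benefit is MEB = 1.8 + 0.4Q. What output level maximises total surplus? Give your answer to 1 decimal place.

Q* = 48.3

Social marginal benefit = demand + MEB = 193.5 - 3.1Q.
Set SMB = MC: 193.5 - 3.1Q = 24.4 + 0.4Q → Q* = 48.3143.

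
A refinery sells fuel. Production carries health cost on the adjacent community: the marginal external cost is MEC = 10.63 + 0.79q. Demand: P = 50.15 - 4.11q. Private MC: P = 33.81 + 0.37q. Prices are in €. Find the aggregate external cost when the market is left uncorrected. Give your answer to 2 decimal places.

Market equilibrium (private): 33.81 + 0.37q = 50.15 - 4.11q → q_m = 3.6473.
Total external cost = ∫₀^{q_m} (10.63 + 0.79q) dq = 10.63×3.6473 + ½×0.79×3.6473² = 44.0254.

€44.03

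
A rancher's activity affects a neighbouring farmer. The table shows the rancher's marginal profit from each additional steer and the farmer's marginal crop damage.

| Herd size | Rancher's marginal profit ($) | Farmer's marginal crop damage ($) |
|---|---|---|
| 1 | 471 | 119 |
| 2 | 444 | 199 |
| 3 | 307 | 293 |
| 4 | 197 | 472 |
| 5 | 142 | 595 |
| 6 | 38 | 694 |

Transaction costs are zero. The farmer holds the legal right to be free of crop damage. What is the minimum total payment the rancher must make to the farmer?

$611

Efficient level: marginal profit ≥ marginal crop damage through level 3, so k* = 3.
With the farmer holding the right, the rancher must at least compensate total damage at k*: 119 + 199 + 293 = 611.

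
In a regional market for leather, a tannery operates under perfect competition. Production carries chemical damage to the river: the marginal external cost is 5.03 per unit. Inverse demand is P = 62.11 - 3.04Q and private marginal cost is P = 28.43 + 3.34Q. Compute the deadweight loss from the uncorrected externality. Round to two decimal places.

DWL = 1.98

Market equilibrium (private): 28.43 + 3.34Q = 62.11 - 3.04Q → Q_m = 5.2790.
Social marginal cost = private MC + MEC = 33.46 + 3.34Q.
Set SMC = demand: 33.46 + 3.34Q = 62.11 - 3.04Q → Q* = 4.4906.
Between Q* and Q_m the wedge SMC − demand runs linearly from 0 to MEC(Q_m), so the loss is a triangle.
DWL = ½ × 0.7884 × 5.0300 = 1.9828.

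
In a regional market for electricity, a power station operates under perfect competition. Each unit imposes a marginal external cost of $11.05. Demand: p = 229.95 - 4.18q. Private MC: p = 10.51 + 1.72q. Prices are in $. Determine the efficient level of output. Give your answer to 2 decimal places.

q* = 35.32

Social marginal cost = private MC + MEC = 21.56 + 1.72q.
Set SMC = demand: 21.56 + 1.72q = 229.95 - 4.18q → q* = 35.3203.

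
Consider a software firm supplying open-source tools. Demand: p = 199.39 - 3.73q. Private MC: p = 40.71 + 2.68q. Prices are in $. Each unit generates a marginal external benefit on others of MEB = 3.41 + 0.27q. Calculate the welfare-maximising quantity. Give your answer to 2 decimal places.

Social marginal cost = private MC − MEB = 37.30 + 2.41q.
Set SMC = demand: 37.30 + 2.41q = 199.39 - 3.73q → q* = 26.3990.

q* = 26.40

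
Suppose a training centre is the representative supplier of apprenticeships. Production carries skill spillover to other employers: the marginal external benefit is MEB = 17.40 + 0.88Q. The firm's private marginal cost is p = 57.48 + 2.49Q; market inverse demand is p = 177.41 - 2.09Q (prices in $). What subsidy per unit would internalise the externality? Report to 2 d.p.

Social marginal cost = private MC − MEB = 40.08 + 1.61Q.
Set SMC = demand: 40.08 + 1.61Q = 177.41 - 2.09Q → Q* = 37.1162.
The Pigouvian subsidy equals MEB at Q*: 17.40 + 0.88×37.1162 = 50.0623.

subsidy = $50.06 per unit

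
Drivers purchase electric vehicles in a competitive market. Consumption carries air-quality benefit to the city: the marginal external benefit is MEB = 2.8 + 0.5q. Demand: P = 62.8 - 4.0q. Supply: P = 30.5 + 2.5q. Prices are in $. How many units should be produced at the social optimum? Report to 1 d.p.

Social marginal benefit = demand + MEB = 65.6 - 3.5q.
Set SMB = MC: 65.6 - 3.5q = 30.5 + 2.5q → q* = 5.8500.

q* = 5.9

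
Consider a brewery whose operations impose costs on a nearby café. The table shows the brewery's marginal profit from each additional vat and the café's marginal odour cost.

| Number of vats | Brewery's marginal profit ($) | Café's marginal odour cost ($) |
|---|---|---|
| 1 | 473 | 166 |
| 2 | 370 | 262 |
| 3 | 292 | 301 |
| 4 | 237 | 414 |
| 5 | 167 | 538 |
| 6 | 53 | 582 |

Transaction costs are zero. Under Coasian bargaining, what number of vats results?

Bargaining reaches the level where marginal profit last exceeds marginal odour cost.
That holds through level 2 (370 ≥ 262) but not at 3 (292 < 301).

2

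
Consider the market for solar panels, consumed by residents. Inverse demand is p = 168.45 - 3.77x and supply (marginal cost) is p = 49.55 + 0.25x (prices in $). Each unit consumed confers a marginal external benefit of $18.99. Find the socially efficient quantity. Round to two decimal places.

Social marginal benefit = demand + MEB = 187.44 - 3.77x.
Set SMB = MC: 187.44 - 3.77x = 49.55 + 0.25x → x* = 34.3010.

x* = 34.30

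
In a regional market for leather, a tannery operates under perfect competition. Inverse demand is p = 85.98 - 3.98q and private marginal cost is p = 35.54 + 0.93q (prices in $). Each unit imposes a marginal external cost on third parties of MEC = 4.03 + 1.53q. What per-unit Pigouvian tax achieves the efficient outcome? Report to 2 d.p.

Social marginal cost = private MC + MEC = 39.57 + 2.46q.
Set SMC = demand: 39.57 + 2.46q = 85.98 - 3.98q → q* = 7.2065.
The Pigouvian tax equals MEC at q*: 4.03 + 1.53×7.2065 = 15.0559.

tax = $15.06 per unit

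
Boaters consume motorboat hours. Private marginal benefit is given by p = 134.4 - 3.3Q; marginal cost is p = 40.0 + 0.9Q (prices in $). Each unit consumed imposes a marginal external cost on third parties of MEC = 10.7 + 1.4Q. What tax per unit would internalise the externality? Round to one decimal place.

Social marginal benefit = demand − MEC = 123.7 - 4.7Q.
Set SMB = MC: 123.7 - 4.7Q = 40.0 + 0.9Q → Q* = 14.9464.
The Pigouvian tax equals MEC at Q*: 10.7 + 1.4×14.9464 = 31.6250.

tax = $31.6 per unit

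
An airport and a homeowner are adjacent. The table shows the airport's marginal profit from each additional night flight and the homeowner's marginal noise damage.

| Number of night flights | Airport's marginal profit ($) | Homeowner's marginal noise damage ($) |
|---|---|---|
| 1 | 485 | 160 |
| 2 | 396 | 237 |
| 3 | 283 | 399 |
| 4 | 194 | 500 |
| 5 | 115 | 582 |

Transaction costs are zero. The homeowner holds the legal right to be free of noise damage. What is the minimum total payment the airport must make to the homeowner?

$397

Efficient level: marginal profit ≥ marginal noise damage through level 2, so k* = 2.
With the homeowner holding the right, the airport must at least compensate total damage at k*: 160 + 237 = 397.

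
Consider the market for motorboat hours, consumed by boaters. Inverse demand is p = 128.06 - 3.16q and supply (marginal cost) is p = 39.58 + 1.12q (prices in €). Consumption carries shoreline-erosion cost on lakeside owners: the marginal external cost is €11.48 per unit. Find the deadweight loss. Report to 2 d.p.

Market equilibrium (private): 39.58 + 1.12q = 128.06 - 3.16q → q_m = 20.6729.
Social marginal benefit = demand − MEC = 116.58 - 3.16q.
Set SMB = MC: 116.58 - 3.16q = 39.58 + 1.12q → q* = 17.9907.
Between q* and q_m the wedge MC − SMB runs linearly from 0 to MEC(q_m), so the loss is a triangle.
DWL = ½ × 2.6822 × 11.4800 = 15.3958.

DWL = €15.40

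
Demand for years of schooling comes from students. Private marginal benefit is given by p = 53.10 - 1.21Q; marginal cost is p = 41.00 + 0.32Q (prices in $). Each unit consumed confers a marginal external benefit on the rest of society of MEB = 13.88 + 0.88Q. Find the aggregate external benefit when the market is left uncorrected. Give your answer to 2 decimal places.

Market equilibrium (private): 41.00 + 0.32Q = 53.10 - 1.21Q → Q_m = 7.9085.
Total external benefit = ∫₀^{Q_m} (13.88 + 0.88Q) dQ = 13.88×7.9085 + ½×0.88×7.9085² = 137.2895.

$137.29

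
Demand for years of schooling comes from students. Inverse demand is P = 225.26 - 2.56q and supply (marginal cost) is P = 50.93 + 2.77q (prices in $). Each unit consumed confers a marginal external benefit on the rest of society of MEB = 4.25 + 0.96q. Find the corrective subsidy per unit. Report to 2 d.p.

Social marginal benefit = demand + MEB = 229.51 - 1.60q.
Set SMB = MC: 229.51 - 1.60q = 50.93 + 2.77q → q* = 40.8650.
The Pigouvian subsidy equals MEB at q*: 4.25 + 0.96×40.8650 = 43.4804.

subsidy = $43.48 per unit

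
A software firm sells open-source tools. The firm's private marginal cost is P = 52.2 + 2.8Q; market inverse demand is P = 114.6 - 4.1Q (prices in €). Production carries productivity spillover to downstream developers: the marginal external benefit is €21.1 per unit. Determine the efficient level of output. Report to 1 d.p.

Social marginal cost = private MC − MEB = 31.1 + 2.8Q.
Set SMC = demand: 31.1 + 2.8Q = 114.6 - 4.1Q → Q* = 12.1014.

Q* = 12.1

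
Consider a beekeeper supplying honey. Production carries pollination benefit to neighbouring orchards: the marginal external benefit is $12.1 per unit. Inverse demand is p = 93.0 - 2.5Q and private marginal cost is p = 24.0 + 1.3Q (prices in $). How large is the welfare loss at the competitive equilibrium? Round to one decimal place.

Market equilibrium (private): 24.0 + 1.3Q = 93.0 - 2.5Q → Q_m = 18.1579.
Social marginal cost = private MC − MEB = 11.9 + 1.3Q.
Set SMC = demand: 11.9 + 1.3Q = 93.0 - 2.5Q → Q* = 21.3421.
Between Q* and Q_m the wedge demand − SMC runs linearly from 0 to MEB(Q_m), so the loss is a triangle.
DWL = ½ × 3.1842 × 12.1000 = 19.2644.

DWL = $19.3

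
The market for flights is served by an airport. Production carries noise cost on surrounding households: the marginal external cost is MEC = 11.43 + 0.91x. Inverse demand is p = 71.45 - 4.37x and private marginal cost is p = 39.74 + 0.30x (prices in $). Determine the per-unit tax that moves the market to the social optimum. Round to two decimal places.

tax = $14.74 per unit

Social marginal cost = private MC + MEC = 51.17 + 1.21x.
Set SMC = demand: 51.17 + 1.21x = 71.45 - 4.37x → x* = 3.6344.
The Pigouvian tax equals MEC at x*: 11.43 + 0.91×3.6344 = 14.7373.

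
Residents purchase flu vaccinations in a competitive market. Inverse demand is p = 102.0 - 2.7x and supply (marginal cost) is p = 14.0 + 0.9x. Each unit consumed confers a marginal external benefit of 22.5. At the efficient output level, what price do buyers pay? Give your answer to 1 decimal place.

P = 19.1

Social marginal benefit = demand + MEB = 124.5 - 2.7x.
Set SMB = MC: 124.5 - 2.7x = 14.0 + 0.9x → x* = 30.6944.
Consumer price on the demand curve at x*: 102.0 − 2.7×30.6944 = 19.1251.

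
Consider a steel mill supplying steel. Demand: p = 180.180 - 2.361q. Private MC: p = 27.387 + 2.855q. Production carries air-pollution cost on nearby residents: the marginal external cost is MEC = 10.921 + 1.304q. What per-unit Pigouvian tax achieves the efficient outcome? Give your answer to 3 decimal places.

Social marginal cost = private MC + MEC = 38.308 + 4.159q.
Set SMC = demand: 38.308 + 4.159q = 180.180 - 2.361q → q* = 21.7595.
The Pigouvian tax equals MEC at q*: 10.921 + 1.304×21.7595 = 39.2954.

tax = 39.295 per unit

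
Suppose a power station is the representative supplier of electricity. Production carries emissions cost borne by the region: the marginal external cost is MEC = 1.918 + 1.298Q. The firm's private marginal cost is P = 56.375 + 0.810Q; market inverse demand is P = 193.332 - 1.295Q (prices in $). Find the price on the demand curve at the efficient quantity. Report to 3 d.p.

Social marginal cost = private MC + MEC = 58.293 + 2.108Q.
Set SMC = demand: 58.293 + 2.108Q = 193.332 - 1.295Q → Q* = 39.6823.
Consumer price on the demand curve at Q*: 193.332 − 1.295×39.6823 = 141.9434.

P = $141.943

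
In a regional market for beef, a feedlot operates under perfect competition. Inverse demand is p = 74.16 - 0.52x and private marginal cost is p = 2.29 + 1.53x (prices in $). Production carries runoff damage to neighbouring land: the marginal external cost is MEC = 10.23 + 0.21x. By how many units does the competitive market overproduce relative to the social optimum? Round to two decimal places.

7.78 units

Market equilibrium (private): 2.29 + 1.53x = 74.16 - 0.52x → x_m = 35.0585.
Social marginal cost = private MC + MEC = 12.52 + 1.74x.
Set SMC = demand: 12.52 + 1.74x = 74.16 - 0.52x → x* = 27.2743.
Gap = |35.0585 − 27.2743| = 7.7842.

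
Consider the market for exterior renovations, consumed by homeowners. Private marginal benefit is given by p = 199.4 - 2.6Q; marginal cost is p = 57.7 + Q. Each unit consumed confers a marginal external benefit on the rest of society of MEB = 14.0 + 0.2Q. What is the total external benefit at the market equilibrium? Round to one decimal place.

Market equilibrium (private): 57.7 + Q = 199.4 - 2.6Q → Q_m = 39.3611.
Total external benefit = ∫₀^{Q_m} (14.0 + 0.2Q) dQ = 14.0×39.3611 + ½×0.2×39.3611² = 705.9850.

706.0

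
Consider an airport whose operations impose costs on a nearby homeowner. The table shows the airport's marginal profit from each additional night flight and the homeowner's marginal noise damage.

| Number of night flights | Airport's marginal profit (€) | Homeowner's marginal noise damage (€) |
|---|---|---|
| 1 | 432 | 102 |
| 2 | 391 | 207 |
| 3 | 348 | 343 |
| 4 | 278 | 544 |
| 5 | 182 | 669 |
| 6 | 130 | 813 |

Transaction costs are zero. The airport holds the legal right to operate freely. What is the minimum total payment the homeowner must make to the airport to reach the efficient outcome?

Left alone the airport would choose level 6 (marginal profit stays positive).
Efficient level: k* = 3 (marginal profit ≥ marginal noise damage through 3).
The homeowner must at least cover the airport's forgone profit from cutting 6→3: 278 + 182 + 130 = 590.

€590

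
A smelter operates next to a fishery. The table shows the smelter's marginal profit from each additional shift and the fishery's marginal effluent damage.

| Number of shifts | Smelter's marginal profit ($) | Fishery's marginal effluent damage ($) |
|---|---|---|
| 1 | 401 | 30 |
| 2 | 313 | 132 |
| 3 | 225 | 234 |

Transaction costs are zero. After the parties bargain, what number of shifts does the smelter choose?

2

Bargaining reaches the level where marginal profit last exceeds marginal effluent damage.
That holds through level 2 (313 ≥ 132) but not at 3 (225 < 234).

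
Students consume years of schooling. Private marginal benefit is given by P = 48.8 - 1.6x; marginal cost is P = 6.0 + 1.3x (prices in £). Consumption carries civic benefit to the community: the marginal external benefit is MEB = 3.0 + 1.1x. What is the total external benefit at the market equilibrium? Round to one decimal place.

£164.1

Market equilibrium (private): 6.0 + 1.3x = 48.8 - 1.6x → x_m = 14.7586.
Total external benefit = ∫₀^{x_m} (3.0 + 1.1x) dx = 3.0×14.7586 + ½×1.1×14.7586² = 164.0748.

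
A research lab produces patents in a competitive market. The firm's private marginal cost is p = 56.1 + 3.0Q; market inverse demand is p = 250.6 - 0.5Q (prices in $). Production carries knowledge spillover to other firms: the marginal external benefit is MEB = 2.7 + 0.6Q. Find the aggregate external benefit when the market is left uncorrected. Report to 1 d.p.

Market equilibrium (private): 56.1 + 3.0Q = 250.6 - 0.5Q → Q_m = 55.5714.
Total external benefit = ∫₀^{Q_m} (2.7 + 0.6Q) dQ = 2.7×55.5714 + ½×0.6×55.5714² = 1076.4969.

$1076.5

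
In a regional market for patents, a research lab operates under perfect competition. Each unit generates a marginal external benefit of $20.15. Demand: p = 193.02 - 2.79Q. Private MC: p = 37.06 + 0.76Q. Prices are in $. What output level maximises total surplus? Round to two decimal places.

Q* = 49.61

Social marginal cost = private MC − MEB = 16.91 + 0.76Q.
Set SMC = demand: 16.91 + 0.76Q = 193.02 - 2.79Q → Q* = 49.6085.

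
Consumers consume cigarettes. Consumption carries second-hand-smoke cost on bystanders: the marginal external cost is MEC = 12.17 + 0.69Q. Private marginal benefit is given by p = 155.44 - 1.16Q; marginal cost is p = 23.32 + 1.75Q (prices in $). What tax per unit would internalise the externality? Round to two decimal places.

Social marginal benefit = demand − MEC = 143.27 - 1.85Q.
Set SMB = MC: 143.27 - 1.85Q = 23.32 + 1.75Q → Q* = 33.3194.
The Pigouvian tax equals MEC at Q*: 12.17 + 0.69×33.3194 = 35.1604.

tax = $35.16 per unit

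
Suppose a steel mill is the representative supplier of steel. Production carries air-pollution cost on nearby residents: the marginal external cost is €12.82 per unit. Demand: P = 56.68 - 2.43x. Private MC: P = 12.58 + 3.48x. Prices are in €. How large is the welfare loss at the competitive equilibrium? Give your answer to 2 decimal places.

DWL = €13.90

Market equilibrium (private): 12.58 + 3.48x = 56.68 - 2.43x → x_m = 7.4619.
Social marginal cost = private MC + MEC = 25.40 + 3.48x.
Set SMC = demand: 25.40 + 3.48x = 56.68 - 2.43x → x* = 5.2927.
Between x* and x_m the wedge SMC − demand runs linearly from 0 to MEC(x_m), so the loss is a triangle.
DWL = ½ × 2.1692 × 12.8200 = 13.9046.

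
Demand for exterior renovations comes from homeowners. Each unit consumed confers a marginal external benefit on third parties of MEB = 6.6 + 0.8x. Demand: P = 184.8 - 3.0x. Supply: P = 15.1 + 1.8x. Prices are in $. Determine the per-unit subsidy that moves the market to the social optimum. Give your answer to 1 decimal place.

Social marginal benefit = demand + MEB = 191.4 - 2.2x.
Set SMB = MC: 191.4 - 2.2x = 15.1 + 1.8x → x* = 44.0750.
The Pigouvian subsidy equals MEB at x*: 6.6 + 0.8×44.0750 = 41.8600.

subsidy = $41.9 per unit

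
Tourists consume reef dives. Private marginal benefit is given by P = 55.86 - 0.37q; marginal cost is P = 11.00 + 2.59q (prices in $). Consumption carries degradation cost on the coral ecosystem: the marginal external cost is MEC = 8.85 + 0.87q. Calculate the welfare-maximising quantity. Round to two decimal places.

Social marginal benefit = demand − MEC = 47.01 - 1.24q.
Set SMB = MC: 47.01 - 1.24q = 11.00 + 2.59q → q* = 9.4021.

q* = 9.40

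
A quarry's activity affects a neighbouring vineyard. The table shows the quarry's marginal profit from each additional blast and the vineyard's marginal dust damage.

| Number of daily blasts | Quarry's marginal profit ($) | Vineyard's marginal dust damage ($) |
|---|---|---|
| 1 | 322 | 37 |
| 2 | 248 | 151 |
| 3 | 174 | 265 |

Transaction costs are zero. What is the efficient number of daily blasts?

Bargaining reaches the level where marginal profit last exceeds marginal dust damage.
That holds through level 2 (248 ≥ 151) but not at 3 (174 < 265).

2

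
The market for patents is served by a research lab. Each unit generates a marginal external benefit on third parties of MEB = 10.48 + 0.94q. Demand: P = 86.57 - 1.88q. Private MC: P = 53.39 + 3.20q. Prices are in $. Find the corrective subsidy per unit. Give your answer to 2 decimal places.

Social marginal cost = private MC − MEB = 42.91 + 2.26q.
Set SMC = demand: 42.91 + 2.26q = 86.57 - 1.88q → q* = 10.5459.
The Pigouvian subsidy equals MEB at q*: 10.48 + 0.94×10.5459 = 20.3931.

subsidy = $20.39 per unit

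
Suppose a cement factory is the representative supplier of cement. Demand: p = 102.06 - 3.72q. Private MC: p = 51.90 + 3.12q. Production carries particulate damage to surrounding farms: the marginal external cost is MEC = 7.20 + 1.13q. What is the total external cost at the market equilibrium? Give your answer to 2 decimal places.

83.18

Market equilibrium (private): 51.90 + 3.12q = 102.06 - 3.72q → q_m = 7.3333.
Total external cost = ∫₀^{q_m} (7.20 + 1.13q) dq = 7.20×7.3333 + ½×1.13×7.3333² = 83.1839.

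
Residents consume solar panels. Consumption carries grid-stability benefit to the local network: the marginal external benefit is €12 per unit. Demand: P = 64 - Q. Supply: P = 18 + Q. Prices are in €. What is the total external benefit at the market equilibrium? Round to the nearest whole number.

Market equilibrium (private): 18 + Q = 64 - Q → Q_m = 23.0000.
Total external benefit = MEB × Q_m = 12 × 23.0000 = 276.0000.

€276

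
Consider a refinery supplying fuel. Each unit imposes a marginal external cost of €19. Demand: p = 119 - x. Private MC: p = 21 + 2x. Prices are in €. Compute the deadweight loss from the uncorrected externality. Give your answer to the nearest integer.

Market equilibrium (private): 21 + 2x = 119 - x → x_m = 32.6667.
Social marginal cost = private MC + MEC = 40 + 2x.
Set SMC = demand: 40 + 2x = 119 - x → x* = 26.3333.
The welfare-loss triangle has base |x_m − x*| and height MEC(x_m) (the vertical gap between SMC and demand is zero at x* and MEC at x_m).
DWL = ½ × 6.3334 × 19.0000 = 60.1673.

DWL = €60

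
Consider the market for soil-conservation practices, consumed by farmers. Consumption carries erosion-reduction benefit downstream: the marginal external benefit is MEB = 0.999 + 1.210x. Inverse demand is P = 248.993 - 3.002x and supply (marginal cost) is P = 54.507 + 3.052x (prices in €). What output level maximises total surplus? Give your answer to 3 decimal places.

x* = 40.356

Social marginal benefit = demand + MEB = 249.992 - 1.792x.
Set SMB = MC: 249.992 - 1.792x = 54.507 + 3.052x → x* = 40.3561.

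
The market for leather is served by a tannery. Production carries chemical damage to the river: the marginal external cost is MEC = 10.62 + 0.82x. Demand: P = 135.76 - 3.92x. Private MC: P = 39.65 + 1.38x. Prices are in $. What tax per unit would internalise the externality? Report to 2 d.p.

Social marginal cost = private MC + MEC = 50.27 + 2.20x.
Set SMC = demand: 50.27 + 2.20x = 135.76 - 3.92x → x* = 13.9690.
The Pigouvian tax equals MEC at x*: 10.62 + 0.82×13.9690 = 22.0746.

tax = $22.07 per unit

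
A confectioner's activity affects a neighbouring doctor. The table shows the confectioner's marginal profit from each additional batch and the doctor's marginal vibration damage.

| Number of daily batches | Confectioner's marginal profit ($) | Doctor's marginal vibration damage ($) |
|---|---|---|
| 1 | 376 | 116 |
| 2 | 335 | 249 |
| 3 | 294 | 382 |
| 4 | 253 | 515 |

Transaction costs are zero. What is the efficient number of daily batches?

2

Bargaining reaches the level where marginal profit last exceeds marginal vibration damage.
That holds through level 2 (335 ≥ 249) but not at 3 (294 < 382).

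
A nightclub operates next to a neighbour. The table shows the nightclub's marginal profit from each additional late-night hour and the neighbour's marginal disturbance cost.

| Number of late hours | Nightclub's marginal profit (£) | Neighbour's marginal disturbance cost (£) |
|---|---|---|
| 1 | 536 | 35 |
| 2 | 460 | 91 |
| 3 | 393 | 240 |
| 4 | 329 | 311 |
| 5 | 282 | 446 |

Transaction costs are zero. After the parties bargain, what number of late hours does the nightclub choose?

Bargaining reaches the level where marginal profit last exceeds marginal disturbance cost.
That holds through level 4 (329 ≥ 311) but not at 5 (282 < 446).

4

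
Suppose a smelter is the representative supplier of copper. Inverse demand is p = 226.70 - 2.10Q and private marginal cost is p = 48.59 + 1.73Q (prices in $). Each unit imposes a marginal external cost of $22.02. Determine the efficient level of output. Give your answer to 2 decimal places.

Social marginal cost = private MC + MEC = 70.61 + 1.73Q.
Set SMC = demand: 70.61 + 1.73Q = 226.70 - 2.10Q → Q* = 40.7546.

Q* = 40.75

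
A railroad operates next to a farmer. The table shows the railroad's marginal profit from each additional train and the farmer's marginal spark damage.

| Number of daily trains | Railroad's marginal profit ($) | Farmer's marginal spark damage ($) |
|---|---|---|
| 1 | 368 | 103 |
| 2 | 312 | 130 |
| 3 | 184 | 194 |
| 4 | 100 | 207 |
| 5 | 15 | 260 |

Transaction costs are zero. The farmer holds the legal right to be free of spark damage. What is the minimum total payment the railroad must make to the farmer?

Efficient level: marginal profit ≥ marginal spark damage through level 2, so k* = 2.
With the farmer holding the right, the railroad must at least compensate total damage at k*: 103 + 130 = 233.

$233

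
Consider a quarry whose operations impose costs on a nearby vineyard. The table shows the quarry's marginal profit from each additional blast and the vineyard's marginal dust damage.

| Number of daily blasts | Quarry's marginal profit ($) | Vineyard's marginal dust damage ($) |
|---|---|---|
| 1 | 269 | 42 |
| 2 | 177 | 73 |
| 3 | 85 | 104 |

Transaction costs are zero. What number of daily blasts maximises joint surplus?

Bargaining reaches the level where marginal profit last exceeds marginal dust damage.
That holds through level 2 (177 ≥ 73) but not at 3 (85 < 104).

2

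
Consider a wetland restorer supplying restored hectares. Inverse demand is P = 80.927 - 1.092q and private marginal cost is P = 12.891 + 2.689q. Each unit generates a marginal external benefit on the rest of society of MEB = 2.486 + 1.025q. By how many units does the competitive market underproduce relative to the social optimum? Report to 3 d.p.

7.594 units

Market equilibrium (private): 12.891 + 2.689q = 80.927 - 1.092q → q_m = 17.9942.
Social marginal cost = private MC − MEB = 10.405 + 1.664q.
Set SMC = demand: 10.405 + 1.664q = 80.927 - 1.092q → q* = 25.5885.
Gap = |17.9942 − 25.5885| = 7.5943.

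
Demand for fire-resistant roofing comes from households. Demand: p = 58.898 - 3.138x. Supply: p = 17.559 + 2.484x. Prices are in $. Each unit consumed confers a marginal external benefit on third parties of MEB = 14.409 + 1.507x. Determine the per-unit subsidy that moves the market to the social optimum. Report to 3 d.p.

Social marginal benefit = demand + MEB = 73.307 - 1.631x.
Set SMB = MC: 73.307 - 1.631x = 17.559 + 2.484x → x* = 13.5475.
The Pigouvian subsidy equals MEB at x*: 14.409 + 1.507×13.5475 = 34.8251.

subsidy = $34.825 per unit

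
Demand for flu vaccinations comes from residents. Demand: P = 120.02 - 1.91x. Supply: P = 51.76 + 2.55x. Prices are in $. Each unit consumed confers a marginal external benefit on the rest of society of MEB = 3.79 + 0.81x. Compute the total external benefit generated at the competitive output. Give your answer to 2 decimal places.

Market equilibrium (private): 51.76 + 2.55x = 120.02 - 1.91x → x_m = 15.3049.
Total external benefit = ∫₀^{x_m} (3.79 + 0.81x) dx = 3.79×15.3049 + ½×0.81×15.3049² = 152.8728.

$152.87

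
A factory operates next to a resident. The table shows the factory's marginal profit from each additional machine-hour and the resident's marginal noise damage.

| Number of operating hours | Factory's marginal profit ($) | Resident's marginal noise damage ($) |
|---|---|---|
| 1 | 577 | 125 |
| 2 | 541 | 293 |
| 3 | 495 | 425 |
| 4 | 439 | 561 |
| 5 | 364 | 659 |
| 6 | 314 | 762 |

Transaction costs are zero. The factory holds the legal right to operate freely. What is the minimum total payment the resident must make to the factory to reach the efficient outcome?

Left alone the factory would choose level 6 (marginal profit stays positive).
Efficient level: k* = 3 (marginal profit ≥ marginal noise damage through 3).
The resident must at least cover the factory's forgone profit from cutting 6→3: 439 + 364 + 314 = 1117.

$1117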